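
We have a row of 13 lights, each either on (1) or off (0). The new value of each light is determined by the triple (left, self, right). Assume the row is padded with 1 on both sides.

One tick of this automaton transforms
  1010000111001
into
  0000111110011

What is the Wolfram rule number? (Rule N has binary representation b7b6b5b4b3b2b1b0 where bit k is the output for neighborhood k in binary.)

position 8: 111 → 1  (bit 7 = 1)
position 0: 110 → 0  (bit 6 = 0)
position 1: 101 → 0  (bit 5 = 0)
position 3: 100 → 0  (bit 4 = 0)
position 7: 011 → 1  (bit 3 = 1)
position 2: 010 → 0  (bit 2 = 0)
position 6: 001 → 1  (bit 1 = 1)
position 4: 000 → 1  (bit 0 = 1)
bits b7..b0 = 10001011 = 139

139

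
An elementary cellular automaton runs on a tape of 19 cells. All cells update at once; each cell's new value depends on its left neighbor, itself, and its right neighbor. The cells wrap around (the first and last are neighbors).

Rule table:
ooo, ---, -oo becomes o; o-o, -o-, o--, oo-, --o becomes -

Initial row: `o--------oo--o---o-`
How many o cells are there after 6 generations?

8

--oooooo-o-----o---
o-ooooo----ooo---oo
--oooo--oo-oo--o-oo
--ooo---o--o-----o-
o-oo--o------ooo---
--o-----oooo-oo--o-
count of o: 8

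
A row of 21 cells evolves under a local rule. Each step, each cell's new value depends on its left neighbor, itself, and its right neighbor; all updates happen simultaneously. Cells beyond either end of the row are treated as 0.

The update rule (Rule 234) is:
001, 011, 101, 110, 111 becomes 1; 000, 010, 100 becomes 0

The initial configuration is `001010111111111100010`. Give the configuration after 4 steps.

step 1: 010101111111111100100
step 2: 101011111111111101000
step 3: 010111111111111110000
step 4: 101111111111111110000

101111111111111110000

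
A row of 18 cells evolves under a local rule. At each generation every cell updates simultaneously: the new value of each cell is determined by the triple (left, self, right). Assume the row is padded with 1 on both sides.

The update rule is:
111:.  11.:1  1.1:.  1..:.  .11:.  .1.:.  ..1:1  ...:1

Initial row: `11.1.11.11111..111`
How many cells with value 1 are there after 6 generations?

.1....1.....1.1...
...111..1111....11
.11..1.1...1.111..
..1.1....11....1.1
.1....111.1.111...
...111..1.....1.11
count of 1: 7

7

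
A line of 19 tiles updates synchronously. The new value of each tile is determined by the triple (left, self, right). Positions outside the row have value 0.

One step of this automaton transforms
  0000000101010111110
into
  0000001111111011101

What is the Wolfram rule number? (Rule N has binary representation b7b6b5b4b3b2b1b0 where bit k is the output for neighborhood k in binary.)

position 14: 111 → 1  (bit 7 = 1)
position 17: 110 → 0  (bit 6 = 0)
position 8: 101 → 1  (bit 5 = 1)
position 18: 100 → 1  (bit 4 = 1)
position 13: 011 → 0  (bit 3 = 0)
position 7: 010 → 1  (bit 2 = 1)
position 6: 001 → 1  (bit 1 = 1)
position 0: 000 → 0  (bit 0 = 0)
bits b7..b0 = 10110110 = 182

182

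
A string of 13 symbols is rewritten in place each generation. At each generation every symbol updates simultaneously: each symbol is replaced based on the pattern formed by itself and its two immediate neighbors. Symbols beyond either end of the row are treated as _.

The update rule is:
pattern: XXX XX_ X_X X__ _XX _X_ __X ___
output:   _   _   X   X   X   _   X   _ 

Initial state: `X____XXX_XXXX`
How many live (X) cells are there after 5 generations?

generation 1: _X__XX__XX___
generation 2: X_XXX_XXX_X__
generation 3: _XX__XX__X_X_
generation 4: XX_XXX_XX_X_X
generation 5: X_XX__XX_X_X_
count of X: 7

7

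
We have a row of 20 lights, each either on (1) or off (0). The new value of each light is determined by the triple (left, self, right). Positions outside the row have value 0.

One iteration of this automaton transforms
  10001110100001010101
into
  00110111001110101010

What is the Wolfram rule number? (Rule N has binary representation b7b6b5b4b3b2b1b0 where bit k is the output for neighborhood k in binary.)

position 5: 111 → 1  (bit 7 = 1)
position 6: 110 → 1  (bit 6 = 1)
position 7: 101 → 1  (bit 5 = 1)
position 1: 100 → 0  (bit 4 = 0)
position 4: 011 → 0  (bit 3 = 0)
position 0: 010 → 0  (bit 2 = 0)
position 3: 001 → 1  (bit 1 = 1)
position 2: 000 → 1  (bit 0 = 1)
bits b7..b0 = 11100011 = 227

227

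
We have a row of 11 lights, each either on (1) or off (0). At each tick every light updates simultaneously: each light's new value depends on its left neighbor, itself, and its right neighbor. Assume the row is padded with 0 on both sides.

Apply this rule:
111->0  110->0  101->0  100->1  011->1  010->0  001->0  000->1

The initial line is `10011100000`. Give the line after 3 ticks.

11100001111

01010011111
00001010000
11100001111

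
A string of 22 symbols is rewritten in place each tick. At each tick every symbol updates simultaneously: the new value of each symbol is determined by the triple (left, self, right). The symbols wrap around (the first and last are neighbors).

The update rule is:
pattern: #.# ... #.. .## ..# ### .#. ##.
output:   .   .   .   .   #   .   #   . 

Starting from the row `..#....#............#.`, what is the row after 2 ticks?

.##...##...........##.
#....#............#...

#....#............#...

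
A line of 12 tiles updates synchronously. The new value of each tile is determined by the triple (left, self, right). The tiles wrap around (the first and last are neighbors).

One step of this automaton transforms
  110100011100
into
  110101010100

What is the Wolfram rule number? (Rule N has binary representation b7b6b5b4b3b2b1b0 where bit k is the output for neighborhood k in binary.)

77

position 8: 111 → 0  (bit 7 = 0)
position 1: 110 → 1  (bit 6 = 1)
position 2: 101 → 0  (bit 5 = 0)
position 4: 100 → 0  (bit 4 = 0)
position 0: 011 → 1  (bit 3 = 1)
position 3: 010 → 1  (bit 2 = 1)
position 6: 001 → 0  (bit 1 = 0)
position 5: 000 → 1  (bit 0 = 1)
bits b7..b0 = 01001101 = 77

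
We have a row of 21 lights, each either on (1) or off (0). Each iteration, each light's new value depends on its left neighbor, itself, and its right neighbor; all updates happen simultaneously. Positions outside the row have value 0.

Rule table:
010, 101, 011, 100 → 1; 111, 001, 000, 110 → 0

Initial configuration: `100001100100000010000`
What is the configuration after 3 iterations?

iteration 1: 110001010110000011000
iteration 2: 101001111101000010100
iteration 3: 111101000011100011110

111101000011100011110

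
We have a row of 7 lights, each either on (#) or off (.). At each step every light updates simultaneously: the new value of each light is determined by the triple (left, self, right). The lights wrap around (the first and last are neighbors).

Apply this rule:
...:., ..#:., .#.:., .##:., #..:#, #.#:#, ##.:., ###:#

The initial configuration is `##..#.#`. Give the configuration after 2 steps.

#.#..#.
.#.#..#

.#.#..#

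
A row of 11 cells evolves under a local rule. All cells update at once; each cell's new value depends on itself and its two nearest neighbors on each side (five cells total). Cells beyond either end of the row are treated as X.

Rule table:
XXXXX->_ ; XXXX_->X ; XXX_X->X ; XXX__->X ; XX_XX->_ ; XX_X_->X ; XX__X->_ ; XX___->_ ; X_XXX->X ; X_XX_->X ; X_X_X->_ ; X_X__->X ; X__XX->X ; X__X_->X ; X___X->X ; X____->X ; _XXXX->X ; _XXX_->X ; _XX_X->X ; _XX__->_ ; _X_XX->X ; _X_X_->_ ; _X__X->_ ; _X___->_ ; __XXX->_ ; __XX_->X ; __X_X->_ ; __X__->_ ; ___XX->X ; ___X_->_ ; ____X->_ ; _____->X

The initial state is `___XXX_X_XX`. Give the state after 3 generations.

_XX_XXX_XX_

_XX_XXX_XXX
_XX_XXX_XX_
_XX_XXX_XX_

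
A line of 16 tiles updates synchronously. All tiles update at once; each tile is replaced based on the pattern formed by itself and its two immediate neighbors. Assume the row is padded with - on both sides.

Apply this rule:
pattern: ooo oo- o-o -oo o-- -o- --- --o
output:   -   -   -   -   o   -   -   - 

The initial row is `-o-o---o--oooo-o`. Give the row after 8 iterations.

-----------o---o

----o---o-------
-----o---o------
------o---o-----
-------o---o----
--------o---o---
---------o---o--
----------o---o-
-----------o---o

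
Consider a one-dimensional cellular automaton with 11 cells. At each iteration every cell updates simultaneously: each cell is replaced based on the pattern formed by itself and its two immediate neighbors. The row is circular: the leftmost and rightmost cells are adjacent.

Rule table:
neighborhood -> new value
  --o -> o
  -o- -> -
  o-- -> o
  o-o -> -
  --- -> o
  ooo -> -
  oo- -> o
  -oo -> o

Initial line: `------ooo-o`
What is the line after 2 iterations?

ooooooo-o--
o-----o--oo

o-----o--oo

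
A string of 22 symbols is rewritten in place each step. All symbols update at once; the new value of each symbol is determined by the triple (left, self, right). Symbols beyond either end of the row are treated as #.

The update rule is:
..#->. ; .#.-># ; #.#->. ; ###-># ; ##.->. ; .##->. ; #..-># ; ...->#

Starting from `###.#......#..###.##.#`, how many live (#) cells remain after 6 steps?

10

step 1: ##..######.##..#......
step 2: #.#..####....#.######.
step 3: ..##..##.###.#..####..
step 4: #...#.....#..##..##.#.
step 5: .##.#####.##...#....#.
step 6: .....###....##.####.#.
count of #: 10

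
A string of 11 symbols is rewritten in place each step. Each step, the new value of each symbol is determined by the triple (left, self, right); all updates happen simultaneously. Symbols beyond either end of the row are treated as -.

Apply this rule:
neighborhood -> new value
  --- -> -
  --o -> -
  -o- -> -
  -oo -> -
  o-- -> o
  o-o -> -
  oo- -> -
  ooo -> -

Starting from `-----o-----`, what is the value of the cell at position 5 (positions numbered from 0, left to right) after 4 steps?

-

------o----
-------o---
--------o--
---------o-
position 5 holds -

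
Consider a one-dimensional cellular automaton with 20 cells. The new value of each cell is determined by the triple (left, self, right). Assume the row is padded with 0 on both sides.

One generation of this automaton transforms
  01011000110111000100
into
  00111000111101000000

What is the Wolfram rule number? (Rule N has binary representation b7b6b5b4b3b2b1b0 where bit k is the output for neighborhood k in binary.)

104

position 12: 111 → 0  (bit 7 = 0)
position 4: 110 → 1  (bit 6 = 1)
position 2: 101 → 1  (bit 5 = 1)
position 5: 100 → 0  (bit 4 = 0)
position 3: 011 → 1  (bit 3 = 1)
position 1: 010 → 0  (bit 2 = 0)
position 0: 001 → 0  (bit 1 = 0)
position 6: 000 → 0  (bit 0 = 0)
bits b7..b0 = 01101000 = 104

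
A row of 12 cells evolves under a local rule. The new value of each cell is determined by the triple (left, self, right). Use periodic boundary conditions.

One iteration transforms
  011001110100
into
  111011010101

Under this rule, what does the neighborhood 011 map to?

1

At position 1 the neighborhood is 011; the next row has 1 there.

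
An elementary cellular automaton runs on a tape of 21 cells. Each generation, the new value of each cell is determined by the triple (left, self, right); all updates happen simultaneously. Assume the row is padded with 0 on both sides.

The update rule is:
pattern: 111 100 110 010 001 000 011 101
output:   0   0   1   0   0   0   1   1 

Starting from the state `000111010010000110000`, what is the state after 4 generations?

generation 1: 000101100000000110000
generation 2: 000011100000000110000
generation 3: 000010100000000110000
generation 4: 000001000000000110000

000001000000000110000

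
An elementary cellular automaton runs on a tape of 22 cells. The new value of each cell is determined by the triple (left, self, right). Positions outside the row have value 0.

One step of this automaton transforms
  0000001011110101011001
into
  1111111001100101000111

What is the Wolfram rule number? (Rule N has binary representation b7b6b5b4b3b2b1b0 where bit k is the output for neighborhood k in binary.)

position 9: 111 → 1  (bit 7 = 1)
position 11: 110 → 0  (bit 6 = 0)
position 7: 101 → 0  (bit 5 = 0)
position 19: 100 → 1  (bit 4 = 1)
position 8: 011 → 0  (bit 3 = 0)
position 6: 010 → 1  (bit 2 = 1)
position 5: 001 → 1  (bit 1 = 1)
position 0: 000 → 1  (bit 0 = 1)
bits b7..b0 = 10010111 = 151

151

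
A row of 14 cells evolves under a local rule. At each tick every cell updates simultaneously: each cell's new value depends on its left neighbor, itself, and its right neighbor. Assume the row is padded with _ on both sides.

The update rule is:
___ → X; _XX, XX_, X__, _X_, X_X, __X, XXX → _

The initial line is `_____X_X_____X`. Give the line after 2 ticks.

_____XXX_____X

tick 1: XXXX_____XXX__
tick 2: _____XXX_____X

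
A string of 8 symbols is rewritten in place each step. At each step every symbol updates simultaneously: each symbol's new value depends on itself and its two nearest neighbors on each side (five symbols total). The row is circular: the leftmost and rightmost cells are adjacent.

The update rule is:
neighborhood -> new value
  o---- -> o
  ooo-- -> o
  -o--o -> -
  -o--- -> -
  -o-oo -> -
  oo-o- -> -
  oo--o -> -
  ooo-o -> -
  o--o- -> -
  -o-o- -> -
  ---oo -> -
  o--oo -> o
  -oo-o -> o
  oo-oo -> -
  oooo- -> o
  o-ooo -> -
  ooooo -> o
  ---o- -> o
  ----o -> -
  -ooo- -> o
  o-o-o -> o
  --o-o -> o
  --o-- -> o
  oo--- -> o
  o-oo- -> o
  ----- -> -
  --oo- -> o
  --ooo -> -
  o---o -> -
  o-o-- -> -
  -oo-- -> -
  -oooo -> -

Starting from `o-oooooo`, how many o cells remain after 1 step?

----oooo
count of o: 4

4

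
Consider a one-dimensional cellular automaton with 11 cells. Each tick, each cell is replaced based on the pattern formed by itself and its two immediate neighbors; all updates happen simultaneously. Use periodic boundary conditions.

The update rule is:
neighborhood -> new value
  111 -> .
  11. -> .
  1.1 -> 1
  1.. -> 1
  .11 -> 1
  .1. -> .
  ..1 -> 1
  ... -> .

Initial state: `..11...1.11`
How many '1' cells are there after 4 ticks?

tick 1: 111.1.1.11.
tick 2: 1..1.1.11.1
tick 3: .11.1.11.11
tick 4: 11.1.11.11.
count of 1: 7

7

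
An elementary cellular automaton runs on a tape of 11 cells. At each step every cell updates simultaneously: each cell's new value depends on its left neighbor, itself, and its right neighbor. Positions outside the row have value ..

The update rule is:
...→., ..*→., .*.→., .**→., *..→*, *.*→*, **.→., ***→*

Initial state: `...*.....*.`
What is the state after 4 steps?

.......*...

....*.....*
.....*.....
......*....
.......*...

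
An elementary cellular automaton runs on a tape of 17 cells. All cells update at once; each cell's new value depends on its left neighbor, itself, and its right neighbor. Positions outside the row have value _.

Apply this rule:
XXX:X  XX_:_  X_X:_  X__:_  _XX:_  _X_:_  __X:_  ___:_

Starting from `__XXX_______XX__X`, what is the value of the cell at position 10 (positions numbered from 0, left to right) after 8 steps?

___X_____________
_________________
_________________  (fixed point — unchanged through step 8)
position 10 holds _

_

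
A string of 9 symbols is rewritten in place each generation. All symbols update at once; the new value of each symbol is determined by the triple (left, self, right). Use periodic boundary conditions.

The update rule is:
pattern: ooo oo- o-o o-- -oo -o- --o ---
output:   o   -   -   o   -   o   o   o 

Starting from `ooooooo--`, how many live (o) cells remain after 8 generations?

5

-ooooo-oo
--ooo----
oo-o-oooo
o--o--ooo
-ooooo-oo  (repeats generation 1; period 4)
generation 8: o--o--ooo
count of o: 5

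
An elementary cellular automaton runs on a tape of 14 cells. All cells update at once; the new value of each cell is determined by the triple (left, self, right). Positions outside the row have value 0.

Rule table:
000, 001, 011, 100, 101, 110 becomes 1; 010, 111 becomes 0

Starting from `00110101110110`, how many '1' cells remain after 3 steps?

11111011011111
10001111110001
01111000011110
count of 1: 8

8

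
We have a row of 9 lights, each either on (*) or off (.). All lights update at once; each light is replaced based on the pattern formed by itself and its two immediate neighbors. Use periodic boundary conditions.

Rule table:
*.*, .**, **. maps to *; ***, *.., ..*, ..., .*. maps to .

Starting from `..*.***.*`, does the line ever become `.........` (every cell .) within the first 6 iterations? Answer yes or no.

yes

...**.**.
...*****.
...*...*.
.........
all cells are . at iteration 4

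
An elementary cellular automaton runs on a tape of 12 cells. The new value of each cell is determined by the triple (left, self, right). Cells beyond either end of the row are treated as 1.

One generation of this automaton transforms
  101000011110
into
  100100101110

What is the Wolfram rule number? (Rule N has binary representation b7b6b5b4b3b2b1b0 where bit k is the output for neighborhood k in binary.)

210

position 8: 111 → 1  (bit 7 = 1)
position 0: 110 → 1  (bit 6 = 1)
position 1: 101 → 0  (bit 5 = 0)
position 3: 100 → 1  (bit 4 = 1)
position 7: 011 → 0  (bit 3 = 0)
position 2: 010 → 0  (bit 2 = 0)
position 6: 001 → 1  (bit 1 = 1)
position 4: 000 → 0  (bit 0 = 0)
bits b7..b0 = 11010010 = 210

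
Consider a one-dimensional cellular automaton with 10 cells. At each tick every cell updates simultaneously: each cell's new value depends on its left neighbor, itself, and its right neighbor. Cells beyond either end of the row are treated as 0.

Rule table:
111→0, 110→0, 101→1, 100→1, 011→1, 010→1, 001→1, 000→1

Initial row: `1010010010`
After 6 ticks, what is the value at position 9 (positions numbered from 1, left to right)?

0

1111111111
1000000000
1111111111  (repeats tick 1; period 2)
tick 6: 1000000000
position 9 holds 0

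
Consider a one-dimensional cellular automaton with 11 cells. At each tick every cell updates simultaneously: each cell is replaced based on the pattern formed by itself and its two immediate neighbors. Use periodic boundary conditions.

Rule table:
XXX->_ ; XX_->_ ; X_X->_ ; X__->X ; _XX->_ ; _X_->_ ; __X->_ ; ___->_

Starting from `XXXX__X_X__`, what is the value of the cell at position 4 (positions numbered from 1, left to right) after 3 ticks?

_

____X____X_
_____X____X
X_____X____
position 4 holds _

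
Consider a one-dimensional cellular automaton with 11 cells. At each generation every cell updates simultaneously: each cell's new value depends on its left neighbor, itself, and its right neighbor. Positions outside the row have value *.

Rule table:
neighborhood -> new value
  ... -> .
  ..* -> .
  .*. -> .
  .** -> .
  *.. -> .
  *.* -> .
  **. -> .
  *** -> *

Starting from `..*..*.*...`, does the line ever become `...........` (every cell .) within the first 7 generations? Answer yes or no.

generation 1: ...........
all cells are . at generation 1

yes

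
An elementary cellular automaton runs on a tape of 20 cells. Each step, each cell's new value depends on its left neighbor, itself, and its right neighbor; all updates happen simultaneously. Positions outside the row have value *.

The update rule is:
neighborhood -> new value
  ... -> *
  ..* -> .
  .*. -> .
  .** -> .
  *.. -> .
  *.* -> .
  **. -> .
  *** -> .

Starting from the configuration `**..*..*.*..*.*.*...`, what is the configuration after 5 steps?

..................*.

..................*.
.****************...
..................*.  (repeats step 1; period 2)
step 5: ..................*.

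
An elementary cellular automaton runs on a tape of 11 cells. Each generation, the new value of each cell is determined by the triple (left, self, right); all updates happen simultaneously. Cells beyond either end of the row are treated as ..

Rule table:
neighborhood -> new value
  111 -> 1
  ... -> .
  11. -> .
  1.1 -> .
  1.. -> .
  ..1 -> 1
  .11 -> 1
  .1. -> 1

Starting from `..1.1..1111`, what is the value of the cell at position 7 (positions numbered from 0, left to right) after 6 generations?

.11.1.1111.
11..1.111..
1..11.11...
1.11..1....
1.1..11....
1.1.11.....
position 7 holds .

.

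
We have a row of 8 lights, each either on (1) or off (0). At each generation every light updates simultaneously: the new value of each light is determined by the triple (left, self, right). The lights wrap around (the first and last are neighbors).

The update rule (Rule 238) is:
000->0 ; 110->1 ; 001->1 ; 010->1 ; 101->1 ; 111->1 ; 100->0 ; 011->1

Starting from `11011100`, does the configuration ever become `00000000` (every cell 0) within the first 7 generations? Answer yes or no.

11111101
11111111
11111111  (fixed point — unchanged through generation 7)
generation 7 is 11111111, still not uniform 0

no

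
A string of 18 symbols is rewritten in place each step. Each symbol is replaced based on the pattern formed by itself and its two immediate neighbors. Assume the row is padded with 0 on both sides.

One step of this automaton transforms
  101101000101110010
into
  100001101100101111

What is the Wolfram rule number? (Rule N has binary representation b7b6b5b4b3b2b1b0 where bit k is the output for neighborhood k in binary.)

150

position 12: 111 → 1  (bit 7 = 1)
position 3: 110 → 0  (bit 6 = 0)
position 1: 101 → 0  (bit 5 = 0)
position 6: 100 → 1  (bit 4 = 1)
position 2: 011 → 0  (bit 3 = 0)
position 0: 010 → 1  (bit 2 = 1)
position 8: 001 → 1  (bit 1 = 1)
position 7: 000 → 0  (bit 0 = 0)
bits b7..b0 = 10010110 = 150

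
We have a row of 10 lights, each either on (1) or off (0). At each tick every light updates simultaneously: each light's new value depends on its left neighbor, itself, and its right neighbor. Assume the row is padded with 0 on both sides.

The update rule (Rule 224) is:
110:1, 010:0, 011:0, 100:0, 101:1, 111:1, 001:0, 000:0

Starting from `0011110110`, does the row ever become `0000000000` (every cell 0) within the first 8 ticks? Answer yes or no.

0001111010
0000111100
0000011100
0000001100
0000000100
0000000000
all cells are 0 at tick 6

yes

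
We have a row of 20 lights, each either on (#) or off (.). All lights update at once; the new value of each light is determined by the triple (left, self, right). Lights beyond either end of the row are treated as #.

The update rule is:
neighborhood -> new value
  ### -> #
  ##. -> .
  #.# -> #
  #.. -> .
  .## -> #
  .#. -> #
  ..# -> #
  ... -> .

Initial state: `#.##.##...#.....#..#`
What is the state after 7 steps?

...##....##.########

.##.##...##....##.##
##.##...##....##.###
#.##...##....##.####
.##...##....##.#####
##...##....##.######
#...##....##.#######
...##....##.########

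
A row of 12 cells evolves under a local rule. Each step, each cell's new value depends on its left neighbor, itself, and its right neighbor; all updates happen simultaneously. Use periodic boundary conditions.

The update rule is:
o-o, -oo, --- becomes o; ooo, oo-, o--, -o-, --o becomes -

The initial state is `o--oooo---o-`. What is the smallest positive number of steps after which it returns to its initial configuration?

---o----o--o
-o---oo-----
---o-o--oooo
-o--o---o---
------o---oo
-oooo---o-o-
-o----o--o--
---oo------o
-o-o--oooo--
--o---o----o
----o---oo--
ooo---o-o--o
----o--o---o
-oo------o--
-o--oooo---o
o---o----o--
--o---oo----
o---o-o--ooo
--o--o---o--
o------o---o
--oooo---o-o
--o----o--o-
o---oo------
--o-o--oooo-
o--o---o----
-----o---oo-
oooo---o-o--
o----o--o---
--oo------o-
o-o--oooo---
-o---o----o-
---o---oo---
oo---o-o--oo
---o--o---o-
oo------o---
o--oooo---o-

36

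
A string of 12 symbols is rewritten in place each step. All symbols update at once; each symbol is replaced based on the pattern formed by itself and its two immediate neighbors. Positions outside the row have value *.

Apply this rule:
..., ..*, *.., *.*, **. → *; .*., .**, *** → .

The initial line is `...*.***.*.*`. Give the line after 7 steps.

.**.**.**...

***.*..**.*.
..**.**.**.*
**.**.**.**.
.**.**.**.**
*.**.**.**..
**.**.**.***
.**.**.**...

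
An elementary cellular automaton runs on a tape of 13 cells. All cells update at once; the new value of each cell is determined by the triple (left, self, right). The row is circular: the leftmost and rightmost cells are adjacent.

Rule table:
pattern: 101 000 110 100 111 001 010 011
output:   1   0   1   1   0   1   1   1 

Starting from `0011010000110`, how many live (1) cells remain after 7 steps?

0111111001111
1100001111001
0110011001111
1111111111001
0000000001111
1000000011001
1100000111111
count of 1: 8

8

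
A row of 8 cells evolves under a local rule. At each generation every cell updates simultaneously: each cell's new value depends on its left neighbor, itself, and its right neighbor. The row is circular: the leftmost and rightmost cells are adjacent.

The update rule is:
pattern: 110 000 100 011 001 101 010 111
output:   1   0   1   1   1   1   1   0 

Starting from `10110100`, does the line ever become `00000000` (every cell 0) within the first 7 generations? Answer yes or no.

yes

generation 1: 11111111
generation 2: 00000000
all cells are 0 at generation 2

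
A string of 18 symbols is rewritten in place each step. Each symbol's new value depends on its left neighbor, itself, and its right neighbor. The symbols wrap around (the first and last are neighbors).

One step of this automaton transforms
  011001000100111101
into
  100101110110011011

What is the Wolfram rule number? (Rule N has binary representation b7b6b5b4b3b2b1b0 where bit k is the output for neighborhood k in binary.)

position 13: 111 → 1  (bit 7 = 1)
position 2: 110 → 0  (bit 6 = 0)
position 0: 101 → 1  (bit 5 = 1)
position 3: 100 → 1  (bit 4 = 1)
position 1: 011 → 0  (bit 3 = 0)
position 5: 010 → 1  (bit 2 = 1)
position 4: 001 → 0  (bit 1 = 0)
position 7: 000 → 1  (bit 0 = 1)
bits b7..b0 = 10110101 = 181

181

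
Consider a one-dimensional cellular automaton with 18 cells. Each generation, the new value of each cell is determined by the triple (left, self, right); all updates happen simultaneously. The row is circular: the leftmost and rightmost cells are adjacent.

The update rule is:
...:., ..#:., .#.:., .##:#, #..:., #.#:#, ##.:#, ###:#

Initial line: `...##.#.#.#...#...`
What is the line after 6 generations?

...#####..........

...###.#.#........
...####.#.........
...#####..........
...#####..........  (fixed point — unchanged through generation 6)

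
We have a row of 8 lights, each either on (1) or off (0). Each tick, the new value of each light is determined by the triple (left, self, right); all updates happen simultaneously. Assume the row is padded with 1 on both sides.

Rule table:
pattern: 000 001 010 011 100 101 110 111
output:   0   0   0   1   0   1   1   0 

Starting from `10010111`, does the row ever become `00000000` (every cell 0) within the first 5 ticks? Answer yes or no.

no

tick 1: 10001100
tick 2: 10001100  (fixed point — unchanged through tick 5)
tick 5 is 10001100, still not uniform 0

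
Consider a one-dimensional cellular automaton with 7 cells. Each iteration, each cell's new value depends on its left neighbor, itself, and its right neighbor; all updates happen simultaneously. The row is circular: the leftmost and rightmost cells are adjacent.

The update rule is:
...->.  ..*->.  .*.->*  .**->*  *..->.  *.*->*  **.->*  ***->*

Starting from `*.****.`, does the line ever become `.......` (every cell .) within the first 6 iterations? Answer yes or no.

*******
*******  (fixed point — unchanged through iteration 6)
iteration 6 is *******, still not uniform .

no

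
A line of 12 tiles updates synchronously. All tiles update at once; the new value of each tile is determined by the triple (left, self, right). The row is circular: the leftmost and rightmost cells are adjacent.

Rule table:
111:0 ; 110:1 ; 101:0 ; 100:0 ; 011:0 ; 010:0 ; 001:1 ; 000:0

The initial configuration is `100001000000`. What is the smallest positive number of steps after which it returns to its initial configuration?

12

000010000001
000100000010
001000000100
010000001000
100000010000
000000100001
000001000010
000010000100
000100001000
001000010000
010000100000
100001000000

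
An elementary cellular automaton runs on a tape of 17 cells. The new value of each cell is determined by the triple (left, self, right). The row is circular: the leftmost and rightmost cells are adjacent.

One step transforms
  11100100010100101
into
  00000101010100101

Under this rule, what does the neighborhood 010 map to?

At position 5 the neighborhood is 010; the next row has 1 there.

1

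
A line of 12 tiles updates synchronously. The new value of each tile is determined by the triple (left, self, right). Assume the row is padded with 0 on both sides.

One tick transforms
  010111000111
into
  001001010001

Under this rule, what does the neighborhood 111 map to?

At position 4 the neighborhood is 111; the next row has 0 there.

0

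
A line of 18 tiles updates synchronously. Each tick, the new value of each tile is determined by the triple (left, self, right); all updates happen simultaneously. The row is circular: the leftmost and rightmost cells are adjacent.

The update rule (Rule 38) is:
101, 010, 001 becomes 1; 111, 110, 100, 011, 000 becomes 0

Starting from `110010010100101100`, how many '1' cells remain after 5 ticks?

tick 1: 000110111101110001
tick 2: 001001000010000011
tick 3: 011011000110000100
tick 4: 100100001000001100
tick 5: 101100011000010001
count of 1: 7

7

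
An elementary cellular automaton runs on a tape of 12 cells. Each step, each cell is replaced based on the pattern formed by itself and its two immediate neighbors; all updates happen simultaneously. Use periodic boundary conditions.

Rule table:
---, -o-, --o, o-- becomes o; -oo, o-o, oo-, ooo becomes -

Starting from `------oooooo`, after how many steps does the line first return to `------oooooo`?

oooooo------
------oooooo

2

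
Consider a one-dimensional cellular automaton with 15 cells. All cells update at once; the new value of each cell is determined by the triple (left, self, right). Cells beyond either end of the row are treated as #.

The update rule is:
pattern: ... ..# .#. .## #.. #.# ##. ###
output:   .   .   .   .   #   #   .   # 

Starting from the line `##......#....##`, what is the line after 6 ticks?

.#.#.#.#......#

#.#......#....#
.#.#......#....
#.#.#......#...
.#.#.#......#..
#.#.#.#......#.
.#.#.#.#......#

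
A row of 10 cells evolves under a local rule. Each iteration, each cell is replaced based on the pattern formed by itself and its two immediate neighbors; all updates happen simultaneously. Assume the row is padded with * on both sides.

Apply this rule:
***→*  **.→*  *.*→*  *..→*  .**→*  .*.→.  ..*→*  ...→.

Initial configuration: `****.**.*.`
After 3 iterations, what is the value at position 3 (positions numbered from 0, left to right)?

*

********.*
**********
**********
position 3 holds *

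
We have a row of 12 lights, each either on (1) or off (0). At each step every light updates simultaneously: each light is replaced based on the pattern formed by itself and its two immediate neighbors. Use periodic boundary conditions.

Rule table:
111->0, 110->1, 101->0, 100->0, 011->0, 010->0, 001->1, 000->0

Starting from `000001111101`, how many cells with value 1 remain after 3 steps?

step 1: 000010000100
step 2: 000100001000
step 3: 001000010000
count of 1: 2

2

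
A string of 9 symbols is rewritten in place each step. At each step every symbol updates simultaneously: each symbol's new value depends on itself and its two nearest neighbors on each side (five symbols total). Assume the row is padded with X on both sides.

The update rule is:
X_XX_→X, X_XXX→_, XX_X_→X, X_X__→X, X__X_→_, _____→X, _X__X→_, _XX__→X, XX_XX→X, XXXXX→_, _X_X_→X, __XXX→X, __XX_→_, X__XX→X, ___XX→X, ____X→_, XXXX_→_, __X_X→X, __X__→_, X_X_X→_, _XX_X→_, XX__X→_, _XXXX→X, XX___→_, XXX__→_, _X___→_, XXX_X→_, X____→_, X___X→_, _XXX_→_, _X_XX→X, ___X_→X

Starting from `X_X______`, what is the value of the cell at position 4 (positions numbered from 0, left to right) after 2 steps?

X

_XX__XX_X
XXX_X__X_
position 4 holds X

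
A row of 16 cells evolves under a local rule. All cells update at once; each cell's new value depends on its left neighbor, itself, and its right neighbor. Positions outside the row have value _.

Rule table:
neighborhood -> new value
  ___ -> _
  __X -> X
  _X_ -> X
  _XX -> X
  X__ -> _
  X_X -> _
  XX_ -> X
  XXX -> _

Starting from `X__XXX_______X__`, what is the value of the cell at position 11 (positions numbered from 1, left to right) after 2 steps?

X_XX_X______XX__
X_XX_X_____XXX__
position 11 holds _

_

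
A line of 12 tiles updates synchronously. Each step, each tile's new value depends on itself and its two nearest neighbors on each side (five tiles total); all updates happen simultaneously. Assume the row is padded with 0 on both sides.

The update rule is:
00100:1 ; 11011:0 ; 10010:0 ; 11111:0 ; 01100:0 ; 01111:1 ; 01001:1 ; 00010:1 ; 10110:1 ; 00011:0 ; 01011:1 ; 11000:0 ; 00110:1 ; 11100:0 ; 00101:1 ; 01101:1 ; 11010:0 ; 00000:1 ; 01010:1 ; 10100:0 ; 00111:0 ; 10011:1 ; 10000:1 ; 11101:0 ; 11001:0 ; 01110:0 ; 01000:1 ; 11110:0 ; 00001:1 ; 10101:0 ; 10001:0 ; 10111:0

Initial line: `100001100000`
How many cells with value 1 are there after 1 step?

111101001111
count of 1: 9

9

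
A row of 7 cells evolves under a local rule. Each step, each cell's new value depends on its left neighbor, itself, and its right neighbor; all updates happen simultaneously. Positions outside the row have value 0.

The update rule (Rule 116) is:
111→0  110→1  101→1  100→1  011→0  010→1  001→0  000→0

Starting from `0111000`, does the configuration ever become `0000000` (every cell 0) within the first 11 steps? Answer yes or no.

0001100
0000110
0000011
0000001
0000001  (fixed point — unchanged through step 11)
step 11 is 0000001, still not uniform 0

no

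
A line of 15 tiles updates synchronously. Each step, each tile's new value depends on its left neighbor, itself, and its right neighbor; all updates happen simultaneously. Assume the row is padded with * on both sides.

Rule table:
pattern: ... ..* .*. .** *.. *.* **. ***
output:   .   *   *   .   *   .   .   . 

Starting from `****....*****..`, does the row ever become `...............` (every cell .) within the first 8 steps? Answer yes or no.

no

....*..*.....**
*..******...*..
.**......*.****
...*....**.....
*.***..*..*...*
.....*******.*.
*...*........*.
.*.***......**.
step 8 is .*.***......**., still not uniform .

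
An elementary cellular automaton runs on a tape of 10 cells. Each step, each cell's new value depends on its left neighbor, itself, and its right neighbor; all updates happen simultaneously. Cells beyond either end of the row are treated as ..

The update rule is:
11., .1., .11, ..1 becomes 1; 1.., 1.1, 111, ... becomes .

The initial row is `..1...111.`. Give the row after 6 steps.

.11..11.1.
111.111.1.
1.1.1.1.1.
1.1.1.1.1.  (fixed point — unchanged through step 6)

1.1.1.1.1.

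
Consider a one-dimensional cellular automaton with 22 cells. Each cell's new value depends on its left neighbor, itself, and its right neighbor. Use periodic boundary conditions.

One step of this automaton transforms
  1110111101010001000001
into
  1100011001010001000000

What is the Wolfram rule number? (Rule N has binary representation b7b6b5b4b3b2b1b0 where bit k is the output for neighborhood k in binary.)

position 0: 111 → 1  (bit 7 = 1)
position 2: 110 → 0  (bit 6 = 0)
position 3: 101 → 0  (bit 5 = 0)
position 12: 100 → 0  (bit 4 = 0)
position 4: 011 → 0  (bit 3 = 0)
position 9: 010 → 1  (bit 2 = 1)
position 14: 001 → 0  (bit 1 = 0)
position 13: 000 → 0  (bit 0 = 0)
bits b7..b0 = 10000100 = 132

132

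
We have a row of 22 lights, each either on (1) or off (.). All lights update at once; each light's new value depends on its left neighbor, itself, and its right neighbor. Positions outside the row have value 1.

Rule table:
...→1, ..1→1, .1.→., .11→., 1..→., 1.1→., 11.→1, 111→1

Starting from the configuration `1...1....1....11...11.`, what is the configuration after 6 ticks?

1..1..11....1..1...111

tick 1: 1.11..111..111.1.11.1.
tick 2: 1..1.1.11.1.11....1...
tick 3: 1.1.....1....1.111..11
tick 4: 1...1111..111...11.1.1
tick 5: 1.11.111.1.11.11.1....
tick 6: 1..1..11....1..1...111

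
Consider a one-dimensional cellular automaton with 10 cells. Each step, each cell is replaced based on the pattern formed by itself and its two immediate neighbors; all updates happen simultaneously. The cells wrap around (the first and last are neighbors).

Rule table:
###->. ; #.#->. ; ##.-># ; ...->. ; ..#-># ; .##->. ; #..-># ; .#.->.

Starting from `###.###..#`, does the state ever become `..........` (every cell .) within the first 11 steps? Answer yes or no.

no

step 1: ..#...###.
step 2: .#.#.#..##
step 3: ......##.#
step 4: #....#.#..
step 5: .#..#...##
step 6: ..##.#.#.#
step 7: ##.#......
step 8: .#..#....#
step 9: ..##.#..#.
step 10: .#.#..##.#
step 11: ....##.#..
step 11 is ....##.#.., still not uniform .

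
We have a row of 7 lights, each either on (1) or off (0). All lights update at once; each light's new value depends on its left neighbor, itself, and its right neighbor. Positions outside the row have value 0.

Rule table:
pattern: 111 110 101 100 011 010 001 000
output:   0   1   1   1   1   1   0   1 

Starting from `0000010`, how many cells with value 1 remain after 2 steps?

1111011
1001111
count of 1: 5

5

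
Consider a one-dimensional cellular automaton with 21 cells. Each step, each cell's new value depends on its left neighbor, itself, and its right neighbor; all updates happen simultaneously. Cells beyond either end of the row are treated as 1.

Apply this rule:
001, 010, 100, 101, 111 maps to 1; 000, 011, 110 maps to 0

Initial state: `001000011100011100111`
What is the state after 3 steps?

110101111111111011110

111100101010101011011
111011111111111100101
110101111111111011110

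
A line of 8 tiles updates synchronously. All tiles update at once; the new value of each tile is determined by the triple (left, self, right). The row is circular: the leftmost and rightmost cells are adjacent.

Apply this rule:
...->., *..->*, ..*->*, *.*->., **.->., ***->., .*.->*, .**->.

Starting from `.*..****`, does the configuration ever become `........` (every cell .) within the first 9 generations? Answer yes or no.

.***....
*...*...
**.***.*
........
all cells are . at generation 4

yes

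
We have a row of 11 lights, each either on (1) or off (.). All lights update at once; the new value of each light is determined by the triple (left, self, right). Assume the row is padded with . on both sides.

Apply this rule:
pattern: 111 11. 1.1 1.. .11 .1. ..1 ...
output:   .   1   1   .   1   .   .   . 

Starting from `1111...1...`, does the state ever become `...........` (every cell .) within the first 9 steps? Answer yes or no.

1..1.......
...........
all cells are . at step 2

yes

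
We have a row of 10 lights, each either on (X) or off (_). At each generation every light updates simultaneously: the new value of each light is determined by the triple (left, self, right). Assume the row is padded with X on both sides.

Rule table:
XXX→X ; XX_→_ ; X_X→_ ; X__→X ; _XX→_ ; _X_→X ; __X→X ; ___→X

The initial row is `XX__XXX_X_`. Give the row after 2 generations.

_____XXXX_

X_XX_X__X_
_____XXXX_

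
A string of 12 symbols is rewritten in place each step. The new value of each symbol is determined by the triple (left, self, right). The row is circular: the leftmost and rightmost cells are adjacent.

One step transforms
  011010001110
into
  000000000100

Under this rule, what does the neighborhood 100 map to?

0

At position 5 the neighborhood is 100; the next row has 0 there.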